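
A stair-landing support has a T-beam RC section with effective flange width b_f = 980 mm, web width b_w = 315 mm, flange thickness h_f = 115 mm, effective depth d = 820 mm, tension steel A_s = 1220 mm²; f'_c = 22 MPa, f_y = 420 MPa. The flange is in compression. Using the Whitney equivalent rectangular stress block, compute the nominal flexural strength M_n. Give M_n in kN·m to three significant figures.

Tension: T = A_s f_y = 1220 × 420 = 512400 N.
Try a within the flange: a = T/(0.85 f'_c b_f) = 512400/(0.85 × 22 × 980) = 27.96 mm.
Since a = 27.96 ≤ h_f = 115 mm, the stress block lies entirely in the flange; analyse as a rectangular beam of width b_f.
M_n = T(d − a/2) = 512400 × (820 − 13.98) = 413.00 × 10⁶ N·mm.
M_n = 413.00 kN·m.

M_n ≈ 413 kN·m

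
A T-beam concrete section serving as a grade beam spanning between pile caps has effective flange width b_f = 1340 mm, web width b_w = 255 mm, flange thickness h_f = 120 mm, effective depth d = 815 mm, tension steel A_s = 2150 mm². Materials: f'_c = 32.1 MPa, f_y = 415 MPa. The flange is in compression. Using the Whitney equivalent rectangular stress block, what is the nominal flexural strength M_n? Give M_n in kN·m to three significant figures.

Tension: T = A_s f_y = 2150 × 415 = 892250 N.
Try a within the flange: a = T/(0.85 f'_c b_f) = 892250/(0.85 × 32.1 × 1340) = 24.40 mm.
Since a = 24.40 ≤ h_f = 120 mm, the stress block lies entirely in the flange; analyse as a rectangular beam of width b_f.
M_n = T(d − a/2) = 892250 × (815 − 12.2) = 716.30 × 10⁶ N·mm.
M_n = 716.30 kN·m.

M_n ≈ 716 kN·m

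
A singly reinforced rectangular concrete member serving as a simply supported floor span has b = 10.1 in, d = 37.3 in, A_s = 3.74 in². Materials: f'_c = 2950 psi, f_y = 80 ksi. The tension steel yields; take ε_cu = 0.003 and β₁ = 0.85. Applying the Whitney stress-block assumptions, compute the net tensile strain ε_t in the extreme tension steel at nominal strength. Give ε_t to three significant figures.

ε_t ≈ 0.00505

a = A_s f_y/(0.85 f'_c b) = 11.814 in.
β₁ = 0.85, so c = a/β₁ = 11.814/0.85 = 13.899 in.
From the linear strain diagram with ε_cu = 0.003: ε_t = 0.003 (d − c)/c = 0.003 × (37.3 − 13.899)/13.899 = 0.00505.
Since ε_t ≥ 0.005, the section is tension-controlled.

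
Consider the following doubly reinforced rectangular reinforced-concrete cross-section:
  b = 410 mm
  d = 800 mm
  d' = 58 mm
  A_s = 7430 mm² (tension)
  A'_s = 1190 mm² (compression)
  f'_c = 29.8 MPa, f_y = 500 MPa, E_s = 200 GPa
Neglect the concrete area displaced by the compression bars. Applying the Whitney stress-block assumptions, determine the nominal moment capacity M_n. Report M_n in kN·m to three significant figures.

Assume both tension and compression steel yield.
Net tension couple steel: A_s − A'_s = 6240 mm².
a = (A_s − A'_s) f_y / (0.85 f'_c b) = 3120000/(0.85 × 29.8 × 410) = 300.42 mm.
c = a/β₁ = 300.42/0.837 = 358.92 mm; ε'_s = 0.003(c − d')/c = 0.0025 ≥ f_y/E_s = 0.0025, so compression steel does yield.
M_n = (A_s − A'_s) f_y (d − a/2) + A'_s f_y (d − d') = [3120000 × (800 − 150.21) + 595000 × (800 − 58)] × 10⁻⁶ = 2027.34 + 441.49 = 2468.83 kN·m.

M_n ≈ 2470 kN·m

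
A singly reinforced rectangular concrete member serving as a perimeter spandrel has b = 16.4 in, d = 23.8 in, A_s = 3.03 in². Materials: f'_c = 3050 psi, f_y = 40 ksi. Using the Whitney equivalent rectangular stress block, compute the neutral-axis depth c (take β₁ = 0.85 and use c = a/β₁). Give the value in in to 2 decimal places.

c ≈ 3.35 in

T = A_s f_y = 3.03 × 40 = 121.2 kips.
a = T/(0.85 f'_c b) = 121.2/(0.85 × 3.05 × 16.4) = 2.8506 in.
With β₁ = 0.85, c = a/β₁ = 2.8506/0.85 = 3.35 in.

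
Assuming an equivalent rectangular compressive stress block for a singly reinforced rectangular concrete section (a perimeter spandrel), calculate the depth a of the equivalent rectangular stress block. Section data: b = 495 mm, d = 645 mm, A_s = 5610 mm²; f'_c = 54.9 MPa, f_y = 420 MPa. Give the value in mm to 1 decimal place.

a ≈ 102.0 mm

T = A_s f_y = 5610 × 420 = 2356200 N = 2356.2 kN.
Setting C = 0.85 f'_c a b equal to T: a = 2356200/(0.85 × 54.9 × 495) = 102.0 mm.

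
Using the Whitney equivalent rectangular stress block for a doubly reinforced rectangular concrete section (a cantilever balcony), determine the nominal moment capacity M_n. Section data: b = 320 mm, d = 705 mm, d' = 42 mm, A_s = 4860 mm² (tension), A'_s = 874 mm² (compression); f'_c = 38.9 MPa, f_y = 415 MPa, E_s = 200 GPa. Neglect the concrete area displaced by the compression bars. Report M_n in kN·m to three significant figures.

M_n ≈ 1280 kN·m

Assume both tension and compression steel yield.
Net tension couple steel: A_s − A'_s = 3986 mm².
a = (A_s − A'_s) f_y / (0.85 f'_c b) = 1654190/(0.85 × 38.9 × 320) = 156.34 mm.
c = a/β₁ = 156.34/0.772 = 202.51 mm; ε'_s = 0.003(c − d')/c = 0.0024 ≥ f_y/E_s = 0.0021, so compression steel does yield.
M_n = (A_s − A'_s) f_y (d − a/2) + A'_s f_y (d − d') = [1654190 × (705 − 78.17) + 362710 × (705 − 42)] × 10⁻⁶ = 1036.90 + 240.48 = 1277.38 kN·m.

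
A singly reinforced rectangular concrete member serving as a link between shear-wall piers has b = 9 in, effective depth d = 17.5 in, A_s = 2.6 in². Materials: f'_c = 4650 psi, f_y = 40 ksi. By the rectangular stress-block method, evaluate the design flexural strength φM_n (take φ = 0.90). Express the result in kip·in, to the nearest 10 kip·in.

φM_n ≈ 1500 kip·in

T = A_s f_y = 2.6 × 40 = 104 kips.
a = T/(0.85 f'_c b) = 104/(0.85 × 4.65 × 9) = 2.924 in.
M_n = T(d − a/2) = 104 × (17.5 − 1.462) = 1668.0 kip·in.
φM_n = 0.90 × 1668.0 = 1501.2 kip·in.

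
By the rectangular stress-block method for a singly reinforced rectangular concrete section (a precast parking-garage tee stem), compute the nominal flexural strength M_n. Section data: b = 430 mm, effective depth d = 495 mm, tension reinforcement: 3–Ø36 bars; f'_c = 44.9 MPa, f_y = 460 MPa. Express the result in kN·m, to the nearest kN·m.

A_s = 3 × 1018 = 3054 mm².
T = A_s f_y = 3054 × 460 = 1404840 N = 1404.84 kN.
From C = T: a = T/(0.85 f'_c b) = 1404840/(0.85 × 44.9 × 430) = 85.60 mm.
M_n = T(d − a/2) = 1404.84 kN × (495 − 42.8) mm = 635.27 kN·m.

M_n ≈ 635 kN·m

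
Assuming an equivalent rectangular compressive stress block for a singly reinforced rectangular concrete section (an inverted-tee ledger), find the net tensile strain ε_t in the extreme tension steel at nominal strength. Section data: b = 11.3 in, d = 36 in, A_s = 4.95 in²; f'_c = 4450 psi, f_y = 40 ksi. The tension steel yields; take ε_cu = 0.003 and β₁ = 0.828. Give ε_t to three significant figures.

a = A_s f_y/(0.85 f'_c b) = 4.632 in.
β₁ = 0.828, so c = a/β₁ = 4.632/0.828 = 5.594 in.
From the linear strain diagram with ε_cu = 0.003: ε_t = 0.003 (d − c)/c = 0.003 × (36 − 5.594)/5.594 = 0.0163.
Since ε_t ≥ 0.005, the section is tension-controlled.

ε_t ≈ 0.0163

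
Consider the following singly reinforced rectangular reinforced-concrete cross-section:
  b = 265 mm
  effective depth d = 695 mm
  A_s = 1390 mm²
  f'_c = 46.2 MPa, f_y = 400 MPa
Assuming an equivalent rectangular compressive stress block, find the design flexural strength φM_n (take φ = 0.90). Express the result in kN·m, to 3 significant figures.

T = A_s f_y = 1390 × 400 = 556000 N = 556 kN.
From C = T: a = T/(0.85 f'_c b) = 556000/(0.85 × 46.2 × 265) = 53.43 mm.
M_n = T(d − a/2) = 556 kN × (695 − 26.715) mm = 371.57 kN·m.
φM_n = 0.90 × 371.57 = 334.41 kN·m.

φM_n ≈ 334 kN·m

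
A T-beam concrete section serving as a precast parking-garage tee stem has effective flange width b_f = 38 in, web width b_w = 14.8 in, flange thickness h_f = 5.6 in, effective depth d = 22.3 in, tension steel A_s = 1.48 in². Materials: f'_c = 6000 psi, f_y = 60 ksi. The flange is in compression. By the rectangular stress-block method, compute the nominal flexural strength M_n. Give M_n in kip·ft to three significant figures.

Tension: T = A_s f_y = 1.48 × 60 = 88.8 kips.
Try a within the flange: a = T/(0.85 f'_c b_f) = 88.8/(0.85 × 6 × 38) = 0.458 in.
Since a = 0.458 ≤ h_f = 5.6 in, the stress block lies entirely in the flange; analyse as a rectangular beam of width b_f.
M_n = T(d − a/2) = 88.8 × (22.3 − 0.229) = 1959.9 kip·in.
M_n = 1959.9/12 = 163.33 kip·ft.

M_n ≈ 163 kip·ft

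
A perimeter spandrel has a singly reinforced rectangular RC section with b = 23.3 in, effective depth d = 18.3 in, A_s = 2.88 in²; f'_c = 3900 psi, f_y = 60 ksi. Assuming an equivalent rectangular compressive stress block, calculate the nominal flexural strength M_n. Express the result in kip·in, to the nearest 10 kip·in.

M_n ≈ 2970 kip·in

T = A_s f_y = 2.88 × 60 = 172.8 kips.
a = T/(0.85 f'_c b) = 172.8/(0.85 × 3.9 × 23.3) = 2.237 in.
M_n = T(d − a/2) = 172.8 × (18.3 − 1.1185) = 2969.0 kip·in.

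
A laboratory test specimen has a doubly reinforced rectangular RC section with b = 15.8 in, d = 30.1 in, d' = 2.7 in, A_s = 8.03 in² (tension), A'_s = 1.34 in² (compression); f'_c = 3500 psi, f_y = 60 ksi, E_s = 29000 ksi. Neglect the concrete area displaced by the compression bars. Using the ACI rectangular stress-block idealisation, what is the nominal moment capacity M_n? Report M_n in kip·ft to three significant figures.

Assume both steels yield.
a = (A_s − A'_s) f_y/(0.85 f'_c b) = (8.03 − 1.34) × 60/(0.85 × 3.5 × 15.8) = 8.540 in.
c = a/β₁ = 8.540/0.85 = 10.047 in; ε'_s = 0.003(c − d')/c = 0.0022 ≥ ε_y = 0.0021, so the compression steel yields.
M_n = (A_s − A'_s) f_y (d − a/2) + A'_s f_y (d − d') = 401.4 × (30.1 − 4.27) + 80.4 × (30.1 − 2.7) = 10368.2 + 2203.0 = 12571.2 kip·in = 12571.2/12 = 1047.60 kip·ft.

M_n ≈ 1050 kip·ft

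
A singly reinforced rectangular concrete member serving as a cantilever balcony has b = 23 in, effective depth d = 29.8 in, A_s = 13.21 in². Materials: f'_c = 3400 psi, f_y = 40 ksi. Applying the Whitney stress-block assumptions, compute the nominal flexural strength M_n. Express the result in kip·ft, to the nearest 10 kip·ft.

M_n ≈ 1140 kip·ft

T = A_s f_y = 13.21 × 40 = 528.4 kips.
a = T/(0.85 f'_c b) = 528.4/(0.85 × 3.4 × 23) = 7.949 in.
M_n = T(d − a/2) = 528.4 × (29.8 − 3.9745) = 13646.2 kip·in = 13646.2/12 = 1137.18 kip·ft.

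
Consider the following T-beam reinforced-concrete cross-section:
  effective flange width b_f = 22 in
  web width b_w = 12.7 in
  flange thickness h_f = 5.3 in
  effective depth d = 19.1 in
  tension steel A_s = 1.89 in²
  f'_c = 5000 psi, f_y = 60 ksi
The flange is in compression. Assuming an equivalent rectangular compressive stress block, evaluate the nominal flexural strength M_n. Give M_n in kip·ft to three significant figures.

M_n ≈ 175 kip·ft

Tension: T = A_s f_y = 1.89 × 60 = 113.4 kips.
Try a within the flange: a = T/(0.85 f'_c b_f) = 113.4/(0.85 × 5 × 22) = 1.213 in.
Since a = 1.213 ≤ h_f = 5.3 in, the stress block lies entirely in the flange; analyse as a rectangular beam of width b_f.
M_n = T(d − a/2) = 113.4 × (19.1 − 0.6065) = 2097.2 kip·in.
M_n = 2097.2/12 = 174.77 kip·ft.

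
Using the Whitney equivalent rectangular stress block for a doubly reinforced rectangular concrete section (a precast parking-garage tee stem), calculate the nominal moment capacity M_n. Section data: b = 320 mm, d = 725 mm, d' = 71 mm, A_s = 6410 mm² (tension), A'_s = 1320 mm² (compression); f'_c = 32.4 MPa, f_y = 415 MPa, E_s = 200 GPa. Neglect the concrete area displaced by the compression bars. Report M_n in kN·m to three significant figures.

Assume both tension and compression steel yield.
Net tension couple steel: A_s − A'_s = 5090 mm².
a = (A_s − A'_s) f_y / (0.85 f'_c b) = 2112350/(0.85 × 32.4 × 320) = 239.69 mm.
c = a/β₁ = 239.69/0.819 = 292.66 mm; ε'_s = 0.003(c − d')/c = 0.0023 ≥ f_y/E_s = 0.0021, so compression steel does yield.
M_n = (A_s − A'_s) f_y (d − a/2) + A'_s f_y (d − d') = [2112350 × (725 − 119.845) + 547800 × (725 − 71)] × 10⁻⁶ = 1278.30 + 358.26 = 1636.56 kN·m.

M_n ≈ 1640 kN·m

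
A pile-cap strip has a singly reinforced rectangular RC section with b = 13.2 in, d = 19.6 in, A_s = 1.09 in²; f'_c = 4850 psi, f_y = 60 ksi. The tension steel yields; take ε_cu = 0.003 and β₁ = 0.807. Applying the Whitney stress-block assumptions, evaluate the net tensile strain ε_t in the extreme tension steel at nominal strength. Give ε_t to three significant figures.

ε_t ≈ 0.0365

a = A_s f_y/(0.85 f'_c b) = 1.202 in.
β₁ = 0.807, so c = a/β₁ = 1.202/0.807 = 1.489 in.
From the linear strain diagram with ε_cu = 0.003: ε_t = 0.003 (d − c)/c = 0.003 × (19.6 − 1.489)/1.489 = 0.0365.
Since ε_t ≥ 0.005, the section is tension-controlled.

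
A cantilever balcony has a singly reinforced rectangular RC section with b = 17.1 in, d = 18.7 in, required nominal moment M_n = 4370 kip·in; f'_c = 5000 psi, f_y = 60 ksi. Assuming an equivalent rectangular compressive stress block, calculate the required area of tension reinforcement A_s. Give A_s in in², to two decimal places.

A_s ≈ 4.30 in²

From M_n = 0.85 f'_c a b (d − a/2):
a = d − √(d² − 2M_n/(0.85 f'_c b)) = 18.7 − √(18.7² − 2 × 4370/(0.85 × 5 × 17.1)) = 3.553 in.
A_s = 0.85 f'_c a b / f_y = 0.85 × 5 × 3.553 × 17.1 / 60 = 4.304 in².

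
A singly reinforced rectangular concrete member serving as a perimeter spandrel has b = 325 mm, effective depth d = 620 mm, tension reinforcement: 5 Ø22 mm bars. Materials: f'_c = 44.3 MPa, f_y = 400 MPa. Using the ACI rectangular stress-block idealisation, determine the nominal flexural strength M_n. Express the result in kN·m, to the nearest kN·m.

M_n ≈ 448 kN·m

A_s = 5 × 380 = 1900 mm².
T = A_s f_y = 1900 × 400 = 760000 N = 760 kN.
From C = T: a = T/(0.85 f'_c b) = 760000/(0.85 × 44.3 × 325) = 62.10 mm.
M_n = T(d − a/2) = 760 kN × (620 − 31.05) mm = 447.60 kN·m.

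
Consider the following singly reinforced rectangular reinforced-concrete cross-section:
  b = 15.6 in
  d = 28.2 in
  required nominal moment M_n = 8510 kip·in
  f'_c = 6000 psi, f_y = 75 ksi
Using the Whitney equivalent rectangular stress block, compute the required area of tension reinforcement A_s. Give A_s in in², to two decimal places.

A_s ≈ 4.34 in²

From M_n = 0.85 f'_c a b (d − a/2):
a = d − √(d² − 2M_n/(0.85 f'_c b)) = 28.2 − √(28.2² − 2 × 8510/(0.85 × 6 × 15.6)) = 4.090 in.
A_s = 0.85 f'_c a b / f_y = 0.85 × 6 × 4.090 × 15.6 / 75 = 4.339 in².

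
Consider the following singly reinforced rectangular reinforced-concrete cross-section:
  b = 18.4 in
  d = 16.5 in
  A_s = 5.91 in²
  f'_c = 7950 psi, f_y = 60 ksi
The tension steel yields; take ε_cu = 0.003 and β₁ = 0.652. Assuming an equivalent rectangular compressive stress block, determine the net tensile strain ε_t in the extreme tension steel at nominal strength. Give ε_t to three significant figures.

ε_t ≈ 0.00832

a = A_s f_y/(0.85 f'_c b) = 2.852 in.
β₁ = 0.652, so c = a/β₁ = 2.852/0.652 = 4.374 in.
From the linear strain diagram with ε_cu = 0.003: ε_t = 0.003 (d − c)/c = 0.003 × (16.5 − 4.374)/4.374 = 0.00832.
Since ε_t ≥ 0.005, the section is tension-controlled.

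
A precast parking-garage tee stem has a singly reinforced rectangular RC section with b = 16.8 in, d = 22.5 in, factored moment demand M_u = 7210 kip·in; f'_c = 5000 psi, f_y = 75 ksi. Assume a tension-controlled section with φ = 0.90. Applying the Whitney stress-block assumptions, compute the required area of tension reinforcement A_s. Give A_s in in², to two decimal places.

A_s ≈ 5.44 in²

M_n = M_u/φ = 7210/0.90 = 8011.11 kip·in.
From M_n = 0.85 f'_c a b (d − a/2):
a = d − √(d² − 2M_n/(0.85 f'_c b)) = 22.5 − √(22.5² − 2 × 8011.11/(0.85 × 5 × 16.8)) = 5.712 in.
A_s = 0.85 f'_c a b / f_y = 0.85 × 5 × 5.712 × 16.8 / 75 = 5.438 in².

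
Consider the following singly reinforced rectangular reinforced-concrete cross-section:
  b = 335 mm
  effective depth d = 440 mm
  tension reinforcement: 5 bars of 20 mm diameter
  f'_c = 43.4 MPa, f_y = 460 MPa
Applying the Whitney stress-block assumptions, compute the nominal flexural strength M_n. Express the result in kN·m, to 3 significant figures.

M_n ≈ 297 kN·m

A_s = 5 × 314 = 1570 mm².
T = A_s f_y = 1570 × 460 = 722200 N = 722.2 kN.
From C = T: a = T/(0.85 f'_c b) = 722200/(0.85 × 43.4 × 335) = 58.44 mm.
M_n = T(d − a/2) = 722.2 kN × (440 − 29.22) mm = 296.67 kN·m.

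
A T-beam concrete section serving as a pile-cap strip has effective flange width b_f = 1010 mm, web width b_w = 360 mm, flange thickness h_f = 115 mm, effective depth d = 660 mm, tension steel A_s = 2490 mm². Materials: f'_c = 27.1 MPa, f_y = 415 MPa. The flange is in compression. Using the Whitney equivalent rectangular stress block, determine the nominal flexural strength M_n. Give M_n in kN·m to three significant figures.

Tension: T = A_s f_y = 2490 × 415 = 1033350 N.
Try a within the flange: a = T/(0.85 f'_c b_f) = 1033350/(0.85 × 27.1 × 1010) = 44.42 mm.
Since a = 44.42 ≤ h_f = 115 mm, the stress block lies entirely in the flange; analyse as a rectangular beam of width b_f.
M_n = T(d − a/2) = 1033350 × (660 − 22.21) = 659.06 × 10⁶ N·mm.
M_n = 659.06 kN·m.

M_n ≈ 659 kN·m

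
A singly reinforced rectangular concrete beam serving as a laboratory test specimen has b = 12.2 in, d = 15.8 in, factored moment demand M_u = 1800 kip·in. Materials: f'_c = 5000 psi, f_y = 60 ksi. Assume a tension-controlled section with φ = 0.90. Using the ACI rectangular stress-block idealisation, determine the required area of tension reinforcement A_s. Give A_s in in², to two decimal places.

A_s ≈ 2.30 in²

M_n = M_u/φ = 1800/0.90 = 2000 kip·in.
From M_n = 0.85 f'_c a b (d − a/2):
a = d − √(d² − 2M_n/(0.85 f'_c b)) = 15.8 − √(15.8² − 2 × 2000/(0.85 × 5 × 12.2)) = 2.666 in.
A_s = 0.85 f'_c a b / f_y = 0.85 × 5 × 2.666 × 12.2 / 60 = 2.304 in².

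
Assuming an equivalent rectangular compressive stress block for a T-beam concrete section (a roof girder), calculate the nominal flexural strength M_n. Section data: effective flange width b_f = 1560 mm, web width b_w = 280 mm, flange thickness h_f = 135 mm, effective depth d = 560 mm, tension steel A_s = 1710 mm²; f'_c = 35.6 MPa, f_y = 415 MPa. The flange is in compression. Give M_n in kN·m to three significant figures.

Tension: T = A_s f_y = 1710 × 415 = 709650 N.
Try a within the flange: a = T/(0.85 f'_c b_f) = 709650/(0.85 × 35.6 × 1560) = 15.03 mm.
Since a = 15.03 ≤ h_f = 135 mm, the stress block lies entirely in the flange; analyse as a rectangular beam of width b_f.
M_n = T(d − a/2) = 709650 × (560 − 7.515) = 392.07 × 10⁶ N·mm.
M_n = 392.07 kN·m.

M_n ≈ 392 kN·m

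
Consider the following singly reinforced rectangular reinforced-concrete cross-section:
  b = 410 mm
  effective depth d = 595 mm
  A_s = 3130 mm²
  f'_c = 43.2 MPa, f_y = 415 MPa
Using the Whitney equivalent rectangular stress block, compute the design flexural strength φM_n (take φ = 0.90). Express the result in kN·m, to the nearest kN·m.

φM_n ≈ 645 kN·m

T = A_s f_y = 3130 × 415 = 1298950 N = 1298.95 kN.
From C = T: a = T/(0.85 f'_c b) = 1298950/(0.85 × 43.2 × 410) = 86.28 mm.
M_n = T(d − a/2) = 1298.95 kN × (595 − 43.14) mm = 716.84 kN·m.
φM_n = 0.90 × 716.84 = 645.16 kN·m.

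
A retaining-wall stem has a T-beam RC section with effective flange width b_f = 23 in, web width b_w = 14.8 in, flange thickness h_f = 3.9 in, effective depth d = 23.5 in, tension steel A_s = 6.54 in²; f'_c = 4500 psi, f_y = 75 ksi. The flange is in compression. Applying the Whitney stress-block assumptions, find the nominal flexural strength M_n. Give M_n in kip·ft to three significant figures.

Tension: T = A_s f_y = 6.54 × 75 = 490.5 kips.
Try a within the flange: a = T/(0.85 f'_c b_f) = 490.5/(0.85 × 4.5 × 23) = 5.575 in.
a = 5.575 > h_f = 3.9 in: the block extends into the web. Split into flange-overhang and web parts.
C_f = 0.85 f'_c (b_f − b_w) h_f = 0.85 × 4.5 × (23 − 14.8) × 3.9 = 122.3 kips.
Remaining web compression depth: a_w = (T − C_f)/(0.85 f'_c b_w) = (490.5 − 122.3)/(0.85 × 4.5 × 14.8) = 6.504 in.
M_n = C_f(d − h_f/2) + (T − C_f)(d − a_w/2) = 122.3 × (23.5 − 1.95) + 368.2 × (23.5 − 3.252) = 2635.6 + 7455.3 = 10090.9 kip·in.
M_n = 10090.9/12 = 840.91 kip·ft.

M_n ≈ 841 kip·ft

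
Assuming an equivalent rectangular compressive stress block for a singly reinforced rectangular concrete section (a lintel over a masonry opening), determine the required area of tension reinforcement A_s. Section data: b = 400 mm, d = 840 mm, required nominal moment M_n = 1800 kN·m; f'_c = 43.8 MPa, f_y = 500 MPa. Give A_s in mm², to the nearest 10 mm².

A_s ≈ 4730 mm²

With M_n = 0.85 f'_c a b (d − a/2), solve the quadratic for a:
a = d − √(d² − 2M_n/(0.85 f'_c b)) = 840 − √(840² − 2 × 1800×10⁶/(0.85 × 43.8 × 400)) = 158.93 mm.
A_s = 0.85 f'_c a b / f_y = 0.85 × 43.8 × 158.93 × 400 / 500 = 4733.6 mm².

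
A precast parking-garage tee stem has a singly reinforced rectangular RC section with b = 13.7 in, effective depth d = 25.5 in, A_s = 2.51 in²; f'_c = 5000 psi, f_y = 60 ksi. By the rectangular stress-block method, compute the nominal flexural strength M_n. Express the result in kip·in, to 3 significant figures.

T = A_s f_y = 2.51 × 60 = 150.6 kips.
a = T/(0.85 f'_c b) = 150.6/(0.85 × 5 × 13.7) = 2.587 in.
M_n = T(d − a/2) = 150.6 × (25.5 − 1.2935) = 3645.5 kip·in.

M_n ≈ 3650 kip·in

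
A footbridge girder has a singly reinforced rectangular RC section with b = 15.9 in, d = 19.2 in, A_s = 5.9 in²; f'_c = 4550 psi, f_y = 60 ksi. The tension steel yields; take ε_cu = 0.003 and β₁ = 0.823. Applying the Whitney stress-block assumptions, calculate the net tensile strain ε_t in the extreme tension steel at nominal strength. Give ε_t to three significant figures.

ε_t ≈ 0.00523

a = A_s f_y/(0.85 f'_c b) = 5.757 in.
β₁ = 0.823, so c = a/β₁ = 5.757/0.823 = 6.995 in.
From the linear strain diagram with ε_cu = 0.003: ε_t = 0.003 (d − c)/c = 0.003 × (19.2 − 6.995)/6.995 = 0.00523.
Since ε_t ≥ 0.005, the section is tension-controlled.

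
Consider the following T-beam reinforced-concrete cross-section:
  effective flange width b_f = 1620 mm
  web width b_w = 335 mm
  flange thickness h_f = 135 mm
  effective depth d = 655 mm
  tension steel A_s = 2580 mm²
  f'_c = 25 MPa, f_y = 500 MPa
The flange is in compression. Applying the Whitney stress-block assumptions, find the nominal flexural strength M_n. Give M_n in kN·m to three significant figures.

M_n ≈ 821 kN·m

Tension: T = A_s f_y = 2580 × 500 = 1290000 N.
Try a within the flange: a = T/(0.85 f'_c b_f) = 1290000/(0.85 × 25 × 1620) = 37.47 mm.
Since a = 37.47 ≤ h_f = 135 mm, the stress block lies entirely in the flange; analyse as a rectangular beam of width b_f.
M_n = T(d − a/2) = 1290000 × (655 − 18.735) = 820.78 × 10⁶ N·mm.
M_n = 820.78 kN·m.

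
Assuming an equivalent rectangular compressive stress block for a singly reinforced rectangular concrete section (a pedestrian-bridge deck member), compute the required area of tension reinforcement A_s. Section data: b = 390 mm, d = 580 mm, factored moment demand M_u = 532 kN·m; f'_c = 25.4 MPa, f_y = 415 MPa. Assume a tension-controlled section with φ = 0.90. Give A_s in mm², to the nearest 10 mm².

M_n = M_u/φ = 532/0.90 = 591.111 kN·m.
With M_n = 0.85 f'_c a b (d − a/2), solve the quadratic for a:
a = d − √(d² − 2M_n/(0.85 f'_c b)) = 580 − √(580² − 2 × 591.111×10⁶/(0.85 × 25.4 × 390)) = 137.29 mm.
A_s = 0.85 f'_c a b / f_y = 0.85 × 25.4 × 137.29 × 390 / 415 = 2785.5 mm².

A_s ≈ 2790 mm²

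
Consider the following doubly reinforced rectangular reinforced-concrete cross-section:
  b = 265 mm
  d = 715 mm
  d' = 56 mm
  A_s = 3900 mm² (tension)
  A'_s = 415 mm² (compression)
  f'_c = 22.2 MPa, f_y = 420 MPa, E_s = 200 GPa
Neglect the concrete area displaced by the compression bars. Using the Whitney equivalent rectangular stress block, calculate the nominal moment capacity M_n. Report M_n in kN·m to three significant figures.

M_n ≈ 947 kN·m

Assume both tension and compression steel yield.
Net tension couple steel: A_s − A'_s = 3485 mm².
a = (A_s − A'_s) f_y / (0.85 f'_c b) = 1463700/(0.85 × 22.2 × 265) = 292.71 mm.
c = a/β₁ = 292.71/0.85 = 344.36 mm; ε'_s = 0.003(c − d')/c = 0.0025 ≥ f_y/E_s = 0.0021, so compression steel does yield.
M_n = (A_s − A'_s) f_y (d − a/2) + A'_s f_y (d − d') = [1463700 × (715 − 146.355) + 174300 × (715 − 56)] × 10⁻⁶ = 832.33 + 114.86 = 947.19 kN·m.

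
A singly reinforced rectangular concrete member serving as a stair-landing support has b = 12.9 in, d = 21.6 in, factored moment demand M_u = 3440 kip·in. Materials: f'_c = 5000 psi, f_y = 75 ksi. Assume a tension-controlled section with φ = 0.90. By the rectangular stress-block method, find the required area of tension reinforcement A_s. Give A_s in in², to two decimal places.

M_n = M_u/φ = 3440/0.90 = 3822.22 kip·in.
From M_n = 0.85 f'_c a b (d − a/2):
a = d − √(d² − 2M_n/(0.85 f'_c b)) = 21.6 − √(21.6² − 2 × 3822.22/(0.85 × 5 × 12.9)) = 3.513 in.
A_s = 0.85 f'_c a b / f_y = 0.85 × 5 × 3.513 × 12.9 / 75 = 2.568 in².

A_s ≈ 2.57 in²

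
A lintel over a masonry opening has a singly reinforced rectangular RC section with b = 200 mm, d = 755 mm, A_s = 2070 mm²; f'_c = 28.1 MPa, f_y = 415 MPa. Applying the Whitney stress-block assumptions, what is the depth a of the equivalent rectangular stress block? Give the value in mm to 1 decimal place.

T = A_s f_y = 2070 × 415 = 859050 N = 859.05 kN.
Setting C = 0.85 f'_c a b equal to T: a = 859050/(0.85 × 28.1 × 200) = 179.8 mm.

a ≈ 179.8 mm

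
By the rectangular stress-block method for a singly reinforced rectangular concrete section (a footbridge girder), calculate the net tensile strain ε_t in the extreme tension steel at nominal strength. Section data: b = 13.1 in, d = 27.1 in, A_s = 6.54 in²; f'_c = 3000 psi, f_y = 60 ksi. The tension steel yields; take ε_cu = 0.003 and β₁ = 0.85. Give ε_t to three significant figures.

a = A_s f_y/(0.85 f'_c b) = 11.747 in.
β₁ = 0.85, so c = a/β₁ = 11.747/0.85 = 13.820 in.
From the linear strain diagram with ε_cu = 0.003: ε_t = 0.003 (d − c)/c = 0.003 × (27.1 − 13.820)/13.820 = 0.00288.
ε_t < 0.004 — the section is over-reinforced for flexure under ACI limits.

ε_t ≈ 0.00288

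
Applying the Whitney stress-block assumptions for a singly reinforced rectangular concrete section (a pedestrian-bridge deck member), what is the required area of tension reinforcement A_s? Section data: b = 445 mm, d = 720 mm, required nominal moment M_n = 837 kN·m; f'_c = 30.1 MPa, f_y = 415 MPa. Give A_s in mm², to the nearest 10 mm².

With M_n = 0.85 f'_c a b (d − a/2), solve the quadratic for a:
a = d − √(d² − 2M_n/(0.85 f'_c b)) = 720 − √(720² − 2 × 837×10⁶/(0.85 × 30.1 × 445)) = 110.60 mm.
A_s = 0.85 f'_c a b / f_y = 0.85 × 30.1 × 110.60 × 445 / 415 = 3034.3 mm².

A_s ≈ 3030 mm²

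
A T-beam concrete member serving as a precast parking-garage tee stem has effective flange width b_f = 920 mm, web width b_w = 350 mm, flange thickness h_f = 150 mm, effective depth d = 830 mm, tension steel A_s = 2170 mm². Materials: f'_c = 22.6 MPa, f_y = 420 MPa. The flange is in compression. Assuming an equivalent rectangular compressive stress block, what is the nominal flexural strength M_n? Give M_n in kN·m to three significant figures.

M_n ≈ 733 kN·m

Tension: T = A_s f_y = 2170 × 420 = 911400 N.
Try a within the flange: a = T/(0.85 f'_c b_f) = 911400/(0.85 × 22.6 × 920) = 51.57 mm.
Since a = 51.57 ≤ h_f = 150 mm, the stress block lies entirely in the flange; analyse as a rectangular beam of width b_f.
M_n = T(d − a/2) = 911400 × (830 − 25.785) = 732.96 × 10⁶ N·mm.
M_n = 732.96 kN·m.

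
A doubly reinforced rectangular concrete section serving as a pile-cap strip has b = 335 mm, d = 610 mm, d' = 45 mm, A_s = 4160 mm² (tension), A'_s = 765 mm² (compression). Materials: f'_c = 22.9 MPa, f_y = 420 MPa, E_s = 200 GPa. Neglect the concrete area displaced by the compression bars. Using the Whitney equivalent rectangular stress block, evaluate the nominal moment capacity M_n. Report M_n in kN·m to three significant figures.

M_n ≈ 895 kN·m

Assume both tension and compression steel yield.
Net tension couple steel: A_s − A'_s = 3395 mm².
a = (A_s − A'_s) f_y / (0.85 f'_c b) = 1425900/(0.85 × 22.9 × 335) = 218.67 mm.
c = a/β₁ = 218.67/0.85 = 257.26 mm; ε'_s = 0.003(c − d')/c = 0.0025 ≥ f_y/E_s = 0.0021, so compression steel does yield.
M_n = (A_s − A'_s) f_y (d − a/2) + A'_s f_y (d − d') = [1425900 × (610 − 109.335) + 321300 × (610 − 45)] × 10⁻⁶ = 713.90 + 181.53 = 895.43 kN·m.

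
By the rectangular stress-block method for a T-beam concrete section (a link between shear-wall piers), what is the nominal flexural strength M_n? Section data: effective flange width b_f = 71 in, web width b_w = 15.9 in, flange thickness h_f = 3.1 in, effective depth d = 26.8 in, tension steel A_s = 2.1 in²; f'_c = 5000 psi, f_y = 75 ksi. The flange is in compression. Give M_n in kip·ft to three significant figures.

M_n ≈ 348 kip·ft

Tension: T = A_s f_y = 2.1 × 75 = 157.5 kips.
Try a within the flange: a = T/(0.85 f'_c b_f) = 157.5/(0.85 × 5 × 71) = 0.522 in.
Since a = 0.522 ≤ h_f = 3.1 in, the stress block lies entirely in the flange; analyse as a rectangular beam of width b_f.
M_n = T(d − a/2) = 157.5 × (26.8 − 0.261) = 4179.9 kip·in.
M_n = 4179.9/12 = 348.33 kip·ft.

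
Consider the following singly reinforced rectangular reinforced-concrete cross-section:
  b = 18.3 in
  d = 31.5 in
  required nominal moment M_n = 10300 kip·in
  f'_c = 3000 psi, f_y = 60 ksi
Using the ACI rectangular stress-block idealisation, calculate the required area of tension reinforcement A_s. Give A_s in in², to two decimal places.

From M_n = 0.85 f'_c a b (d − a/2):
a = d − √(d² − 2M_n/(0.85 f'_c b)) = 31.5 − √(31.5² − 2 × 10300/(0.85 × 3 × 18.3)) = 8.031 in.
A_s = 0.85 f'_c a b / f_y = 0.85 × 3 × 8.031 × 18.3 / 60 = 6.246 in².

A_s ≈ 6.25 in²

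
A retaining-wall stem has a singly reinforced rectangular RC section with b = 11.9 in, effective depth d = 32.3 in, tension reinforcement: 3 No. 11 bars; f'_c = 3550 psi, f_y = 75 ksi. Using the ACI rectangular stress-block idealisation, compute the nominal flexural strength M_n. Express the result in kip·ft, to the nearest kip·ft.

M_n ≈ 802 kip·ft

A_s = 3 × 1.56 = 4.68 in².
T = A_s f_y = 4.68 × 75 = 351 kips.
a = T/(0.85 f'_c b) = 351/(0.85 × 3.55 × 11.9) = 9.775 in.
M_n = T(d − a/2) = 351 × (32.3 − 4.8875) = 9621.8 kip·in = 9621.8/12 = 801.82 kip·ft.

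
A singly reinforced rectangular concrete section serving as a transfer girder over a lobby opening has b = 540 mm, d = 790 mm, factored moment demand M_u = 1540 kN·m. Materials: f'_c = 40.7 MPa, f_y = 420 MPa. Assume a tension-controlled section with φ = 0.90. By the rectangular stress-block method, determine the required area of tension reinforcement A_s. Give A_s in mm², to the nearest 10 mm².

A_s ≈ 5600 mm²

M_n = M_u/φ = 1540/0.90 = 1711.11 kN·m.
With M_n = 0.85 f'_c a b (d − a/2), solve the quadratic for a:
a = d − √(d² − 2M_n/(0.85 f'_c b)) = 790 − √(790² − 2 × 1711.11×10⁶/(0.85 × 40.7 × 540)) = 125.99 mm.
A_s = 0.85 f'_c a b / f_y = 0.85 × 40.7 × 125.99 × 540 / 420 = 5603.9 mm².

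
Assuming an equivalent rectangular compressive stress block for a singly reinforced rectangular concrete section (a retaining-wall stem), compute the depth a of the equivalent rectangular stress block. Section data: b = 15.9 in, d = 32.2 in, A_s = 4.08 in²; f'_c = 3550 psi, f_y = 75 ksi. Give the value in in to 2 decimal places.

T = A_s f_y = 4.08 × 75 = 306 kips.
a = T/(0.85 f'_c b) = 306/(0.85 × 3.55 × 15.9) = 6.38 in.

a ≈ 6.38 in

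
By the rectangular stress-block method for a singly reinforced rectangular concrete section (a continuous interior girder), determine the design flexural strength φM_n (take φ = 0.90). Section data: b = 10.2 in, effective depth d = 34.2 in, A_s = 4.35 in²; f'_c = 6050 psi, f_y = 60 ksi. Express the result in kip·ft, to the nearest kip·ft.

T = A_s f_y = 4.35 × 60 = 261 kips.
a = T/(0.85 f'_c b) = 261/(0.85 × 6.05 × 10.2) = 4.976 in.
M_n = T(d − a/2) = 261 × (34.2 − 2.488) = 8276.8 kip·in = 8276.8/12 = 689.73 kip·ft.
φM_n = 0.90 × 689.73 = 620.76 kip·ft.

φM_n ≈ 621 kip·ft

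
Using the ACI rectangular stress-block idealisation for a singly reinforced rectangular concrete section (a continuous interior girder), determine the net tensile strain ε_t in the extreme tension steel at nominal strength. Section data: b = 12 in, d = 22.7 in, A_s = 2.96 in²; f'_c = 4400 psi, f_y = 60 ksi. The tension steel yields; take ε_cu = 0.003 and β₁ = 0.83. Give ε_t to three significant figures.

ε_t ≈ 0.0113

a = A_s f_y/(0.85 f'_c b) = 3.957 in.
β₁ = 0.83, so c = a/β₁ = 3.957/0.83 = 4.767 in.
From the linear strain diagram with ε_cu = 0.003: ε_t = 0.003 (d − c)/c = 0.003 × (22.7 − 4.767)/4.767 = 0.0113.
Since ε_t ≥ 0.005, the section is tension-controlled.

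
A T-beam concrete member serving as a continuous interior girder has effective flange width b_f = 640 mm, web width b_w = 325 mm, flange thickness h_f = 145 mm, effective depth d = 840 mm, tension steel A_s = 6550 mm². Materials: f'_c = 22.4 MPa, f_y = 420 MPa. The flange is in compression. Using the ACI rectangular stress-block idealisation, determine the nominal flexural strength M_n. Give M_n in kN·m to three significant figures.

Tension: T = A_s f_y = 6550 × 420 = 2751000 N.
Try a within the flange: a = T/(0.85 f'_c b_f) = 2751000/(0.85 × 22.4 × 640) = 225.76 mm.
a = 225.76 > h_f = 145 mm: the block extends into the web. Split into flange-overhang and web parts.
C_f = 0.85 f'_c (b_f − b_w) h_f = 0.85 × 22.4 × (640 − 325) × 145 = 869652 N.
Remaining web compression depth: a_w = (T − C_f)/(0.85 f'_c b_w) = (2751000 − 869652)/(0.85 × 22.4 × 325) = 304.03 mm.
M_n = C_f(d − h_f/2) + (T − C_f)(d − a_w/2) = 869652 × (840 − 72.5) + 1881348 × (840 − 152.015) = 667.46 + 1294.34 = 1961.80 × 10⁶ N·mm.
M_n = 1961.80 kN·m.

M_n ≈ 1960 kN·m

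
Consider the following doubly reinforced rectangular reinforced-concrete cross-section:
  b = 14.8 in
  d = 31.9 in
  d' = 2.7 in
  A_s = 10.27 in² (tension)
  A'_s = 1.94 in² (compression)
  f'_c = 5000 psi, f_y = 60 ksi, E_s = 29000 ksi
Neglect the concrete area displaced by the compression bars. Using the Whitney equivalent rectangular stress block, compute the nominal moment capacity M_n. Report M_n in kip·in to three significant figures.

Assume both steels yield.
a = (A_s − A'_s) f_y/(0.85 f'_c b) = (10.27 − 1.94) × 60/(0.85 × 5 × 14.8) = 7.946 in.
c = a/β₁ = 7.946/0.8 = 9.933 in; ε'_s = 0.003(c − d')/c = 0.0022 ≥ ε_y = 0.0021, so the compression steel yields.
M_n = (A_s − A'_s) f_y (d − a/2) + A'_s f_y (d − d') = 499.8 × (31.9 − 3.973) + 116.4 × (31.9 − 2.7) = 13957.9 + 3398.9 = 17356.8 kip·in.

M_n ≈ 17400 kip·in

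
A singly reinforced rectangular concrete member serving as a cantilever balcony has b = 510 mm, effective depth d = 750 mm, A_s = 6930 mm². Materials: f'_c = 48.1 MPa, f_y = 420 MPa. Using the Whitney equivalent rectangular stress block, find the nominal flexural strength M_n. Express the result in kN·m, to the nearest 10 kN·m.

M_n ≈ 1980 kN·m

T = A_s f_y = 6930 × 420 = 2910600 N = 2910.6 kN.
From C = T: a = T/(0.85 f'_c b) = 2910600/(0.85 × 48.1 × 510) = 139.59 mm.
M_n = T(d − a/2) = 2910.6 kN × (750 − 69.795) mm = 1979.80 kN·m.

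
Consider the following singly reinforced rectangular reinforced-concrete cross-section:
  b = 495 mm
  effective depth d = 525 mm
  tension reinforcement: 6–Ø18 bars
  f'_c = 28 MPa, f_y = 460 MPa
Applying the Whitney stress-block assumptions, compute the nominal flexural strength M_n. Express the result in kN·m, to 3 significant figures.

M_n ≈ 347 kN·m

A_s = 6 × 254 = 1524 mm².
T = A_s f_y = 1524 × 460 = 701040 N = 701.04 kN.
From C = T: a = T/(0.85 f'_c b) = 701040/(0.85 × 28 × 495) = 59.51 mm.
M_n = T(d − a/2) = 701.04 kN × (525 − 29.755) mm = 347.19 kN·m.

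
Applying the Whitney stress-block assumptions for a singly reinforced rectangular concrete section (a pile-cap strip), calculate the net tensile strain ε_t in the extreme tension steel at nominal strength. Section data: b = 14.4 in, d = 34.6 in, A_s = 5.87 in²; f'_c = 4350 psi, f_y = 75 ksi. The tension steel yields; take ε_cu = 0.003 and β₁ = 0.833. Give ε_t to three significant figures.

a = A_s f_y/(0.85 f'_c b) = 8.269 in.
β₁ = 0.833, so c = a/β₁ = 8.269/0.833 = 9.927 in.
From the linear strain diagram with ε_cu = 0.003: ε_t = 0.003 (d − c)/c = 0.003 × (34.6 − 9.927)/9.927 = 0.00746.
Since ε_t ≥ 0.005, the section is tension-controlled.

ε_t ≈ 0.00746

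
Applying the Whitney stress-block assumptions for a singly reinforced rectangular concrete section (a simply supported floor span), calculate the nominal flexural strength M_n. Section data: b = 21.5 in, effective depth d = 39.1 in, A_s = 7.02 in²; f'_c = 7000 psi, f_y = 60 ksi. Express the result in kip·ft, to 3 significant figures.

T = A_s f_y = 7.02 × 60 = 421.2 kips.
a = T/(0.85 f'_c b) = 421.2/(0.85 × 7 × 21.5) = 3.293 in.
M_n = T(d − a/2) = 421.2 × (39.1 − 1.6465) = 15775.4 kip·in = 15775.4/12 = 1314.62 kip·ft.

M_n ≈ 1310 kip·ft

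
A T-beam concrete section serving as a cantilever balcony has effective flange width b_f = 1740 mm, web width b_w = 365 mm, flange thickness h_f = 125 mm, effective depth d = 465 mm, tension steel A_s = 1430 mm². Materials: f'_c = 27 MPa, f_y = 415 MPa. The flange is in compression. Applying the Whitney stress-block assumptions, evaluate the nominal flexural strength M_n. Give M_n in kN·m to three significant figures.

Tension: T = A_s f_y = 1430 × 415 = 593450 N.
Try a within the flange: a = T/(0.85 f'_c b_f) = 593450/(0.85 × 27 × 1740) = 14.86 mm.
Since a = 14.86 ≤ h_f = 125 mm, the stress block lies entirely in the flange; analyse as a rectangular beam of width b_f.
M_n = T(d − a/2) = 593450 × (465 − 7.43) = 271.54 × 10⁶ N·mm.
M_n = 271.54 kN·m.

M_n ≈ 272 kN·m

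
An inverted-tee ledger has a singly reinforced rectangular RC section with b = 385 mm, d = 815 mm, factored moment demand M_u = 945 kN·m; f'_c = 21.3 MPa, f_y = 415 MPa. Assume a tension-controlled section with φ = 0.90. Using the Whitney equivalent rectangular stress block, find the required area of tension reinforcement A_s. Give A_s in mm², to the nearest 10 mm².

M_n = M_u/φ = 945/0.90 = 1050 kN·m.
With M_n = 0.85 f'_c a b (d − a/2), solve the quadratic for a:
a = d − √(d² − 2M_n/(0.85 f'_c b)) = 815 − √(815² − 2 × 1050×10⁶/(0.85 × 21.3 × 385)) = 212.54 mm.
A_s = 0.85 f'_c a b / f_y = 0.85 × 21.3 × 212.54 × 385 / 415 = 3569.9 mm².

A_s ≈ 3570 mm²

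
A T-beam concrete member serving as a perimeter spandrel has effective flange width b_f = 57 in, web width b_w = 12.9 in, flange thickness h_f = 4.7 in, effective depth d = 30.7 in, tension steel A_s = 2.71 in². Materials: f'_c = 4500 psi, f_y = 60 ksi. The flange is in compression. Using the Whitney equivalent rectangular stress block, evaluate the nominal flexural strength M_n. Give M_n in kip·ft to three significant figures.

Tension: T = A_s f_y = 2.71 × 60 = 162.6 kips.
Try a within the flange: a = T/(0.85 f'_c b_f) = 162.6/(0.85 × 4.5 × 57) = 0.746 in.
Since a = 0.746 ≤ h_f = 4.7 in, the stress block lies entirely in the flange; analyse as a rectangular beam of width b_f.
M_n = T(d − a/2) = 162.6 × (30.7 − 0.373) = 4931.2 kip·in.
M_n = 4931.2/12 = 410.93 kip·ft.

M_n ≈ 411 kip·ft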